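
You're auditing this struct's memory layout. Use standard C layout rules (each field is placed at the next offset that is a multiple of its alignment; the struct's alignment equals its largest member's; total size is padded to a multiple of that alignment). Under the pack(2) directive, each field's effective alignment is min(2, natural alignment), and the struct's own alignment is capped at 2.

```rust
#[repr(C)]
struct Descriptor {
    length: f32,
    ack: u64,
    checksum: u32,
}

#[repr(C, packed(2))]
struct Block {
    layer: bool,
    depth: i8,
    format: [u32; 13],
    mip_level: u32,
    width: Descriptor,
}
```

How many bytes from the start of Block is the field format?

Descriptor: 0..4  length  (4B, 4-aligned); 4..8  -- padding (4B); 8..16  ack  (8B, 8-aligned); 16..20  checksum  (4B, 4-aligned); 20..24  -- tail padding (4B); sizeof = 24, alignof = 8
0..1  layer  (1B, 1-aligned)
1..2  depth  (1B, 1-aligned)
2..54  format  (52B, 2-aligned)

2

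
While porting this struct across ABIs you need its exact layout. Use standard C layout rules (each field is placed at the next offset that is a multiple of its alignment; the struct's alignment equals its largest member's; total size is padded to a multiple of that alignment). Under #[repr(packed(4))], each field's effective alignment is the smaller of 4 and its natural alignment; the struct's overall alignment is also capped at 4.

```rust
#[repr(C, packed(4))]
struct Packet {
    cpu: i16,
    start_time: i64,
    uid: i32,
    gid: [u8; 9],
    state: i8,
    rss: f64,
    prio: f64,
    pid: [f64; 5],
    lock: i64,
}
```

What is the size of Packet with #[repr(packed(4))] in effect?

cpu at 0 (size 2, align 2) → ends 2
pad 2 to align 4 for start_time
start_time at 4 (size 8, align 4) → ends 12
uid at 12 (size 4, align 4) → ends 16
gid at 16 (size 9, align 1) → ends 25
state at 25 (size 1, align 1) → ends 26
pad 2 to align 4 for rss
rss at 28 (size 8, align 4) → ends 36
prio at 36 (size 8, align 4) → ends 44
pid at 44 (size 40, align 4) → ends 84
lock at 84 (size 8, align 4) → ends 92
total 92 bytes, alignment 4

92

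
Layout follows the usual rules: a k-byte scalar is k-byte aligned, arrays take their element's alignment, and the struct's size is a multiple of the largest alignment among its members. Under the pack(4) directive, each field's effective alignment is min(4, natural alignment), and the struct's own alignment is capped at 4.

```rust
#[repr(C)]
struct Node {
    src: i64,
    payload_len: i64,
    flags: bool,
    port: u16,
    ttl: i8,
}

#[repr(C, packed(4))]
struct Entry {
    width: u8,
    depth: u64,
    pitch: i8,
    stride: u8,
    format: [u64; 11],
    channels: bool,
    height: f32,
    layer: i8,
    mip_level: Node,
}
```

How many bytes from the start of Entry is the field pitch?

Node: @0: src [8B, align 8] → 8; @8: payload_len [8B, align 8] → 16; @16: flags [1B, align 1] → 17; +1 pad (align 2); @18: port [2B, align 2] → 20; @20: ttl [1B, align 1] → 21; +3 tail pad (align 8); size 24, align 8
@0: width [1B, align 1] → 1
+3 pad (align 4)
@4: depth [8B, align 4] → 12
@12: pitch [1B, align 1] → 13

12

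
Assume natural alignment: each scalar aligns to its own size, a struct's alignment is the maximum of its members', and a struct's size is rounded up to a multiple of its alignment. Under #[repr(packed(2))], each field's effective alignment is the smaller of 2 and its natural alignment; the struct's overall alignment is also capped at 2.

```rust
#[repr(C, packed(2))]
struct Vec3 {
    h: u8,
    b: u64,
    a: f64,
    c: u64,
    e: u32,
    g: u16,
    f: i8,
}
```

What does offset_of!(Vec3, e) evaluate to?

h at 0 (size 1, align 1) → ends 1
pad 1 to align 2 for b
b at 2 (size 8, align 2) → ends 10
a at 10 (size 8, align 2) → ends 18
c at 18 (size 8, align 2) → ends 26
e at 26 (size 4, align 2) → ends 30

26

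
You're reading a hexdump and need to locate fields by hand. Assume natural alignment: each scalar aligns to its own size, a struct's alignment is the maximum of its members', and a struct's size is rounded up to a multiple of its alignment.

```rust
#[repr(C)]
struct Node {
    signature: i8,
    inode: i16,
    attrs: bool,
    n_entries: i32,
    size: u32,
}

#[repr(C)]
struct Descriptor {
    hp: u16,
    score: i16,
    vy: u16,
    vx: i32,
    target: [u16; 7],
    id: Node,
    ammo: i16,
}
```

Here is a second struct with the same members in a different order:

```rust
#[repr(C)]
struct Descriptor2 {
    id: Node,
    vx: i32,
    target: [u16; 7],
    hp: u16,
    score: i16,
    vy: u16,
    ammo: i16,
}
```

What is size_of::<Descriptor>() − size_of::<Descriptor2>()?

Node: signature at 0 (size 1, align 1) → ends 1; pad 1 to align 2 for inode; inode at 2 (size 2, align 2) → ends 4; attrs at 4 (size 1, align 1) → ends 5; pad 3 to align 4 for n_entries; n_entries at 8 (size 4, align 4) → ends 12; size at 12 (size 4, align 4) → ends 16; total 16 bytes, alignment 4
hp at 0 (size 2, align 2) → ends 2
score at 2 (size 2, align 2) → ends 4
vy at 4 (size 2, align 2) → ends 6
pad 2 to align 4 for vx
vx at 8 (size 4, align 4) → ends 12
target at 12 (size 14, align 2) → ends 26
pad 2 to align 4 for id
id at 28 (size 16, align 4) → ends 44
ammo at 44 (size 2, align 2) → ends 46
tail pad 2 to reach multiple of 4
total 48 bytes, alignment 4
— Descriptor2 —
id at 0 (size 16, align 4) → ends 16
vx at 16 (size 4, align 4) → ends 20
target at 20 (size 14, align 2) → ends 34
hp at 34 (size 2, align 2) → ends 36
score at 36 (size 2, align 2) → ends 38
vy at 38 (size 2, align 2) → ends 40
ammo at 40 (size 2, align 2) → ends 42
tail pad 2 to reach multiple of 4
total 44 bytes, alignment 4
48 − 44 = 4

4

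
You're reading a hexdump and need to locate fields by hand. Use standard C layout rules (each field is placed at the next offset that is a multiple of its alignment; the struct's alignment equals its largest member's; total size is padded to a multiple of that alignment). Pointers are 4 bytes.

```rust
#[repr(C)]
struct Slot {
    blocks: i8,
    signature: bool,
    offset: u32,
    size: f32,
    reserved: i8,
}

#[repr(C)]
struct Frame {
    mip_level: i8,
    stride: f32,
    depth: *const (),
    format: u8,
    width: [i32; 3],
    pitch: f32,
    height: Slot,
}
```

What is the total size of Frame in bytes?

48 bytes

Slot: 0..1  blocks  (1B, 1-aligned); 1..2  signature  (1B, 1-aligned); 2..4  -- padding (2B); 4..8  offset  (4B, 4-aligned); 8..12  size  (4B, 4-aligned); 12..13  reserved  (1B, 1-aligned); 13..16  -- tail padding (3B); sizeof = 16, alignof = 4
0..1  mip_level  (1B, 1-aligned)
1..4  -- padding (3B)
4..8  stride  (4B, 4-aligned)
8..12  depth  (4B, 4-aligned)
12..13  format  (1B, 1-aligned)
13..16  -- padding (3B)
16..28  width  (12B, 4-aligned)
28..32  pitch  (4B, 4-aligned)
32..48  height  (16B, 4-aligned)
sizeof = 48, alignof = 4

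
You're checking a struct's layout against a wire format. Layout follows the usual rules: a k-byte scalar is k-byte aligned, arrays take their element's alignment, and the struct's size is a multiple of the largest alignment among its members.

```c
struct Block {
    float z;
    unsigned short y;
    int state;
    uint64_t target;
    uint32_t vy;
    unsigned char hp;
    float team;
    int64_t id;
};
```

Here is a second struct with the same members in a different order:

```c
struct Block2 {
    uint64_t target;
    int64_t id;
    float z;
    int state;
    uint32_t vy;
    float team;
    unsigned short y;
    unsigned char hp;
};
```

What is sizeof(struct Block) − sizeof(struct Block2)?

@0: z [4B, align 4] → 4
@4: y [2B, align 2] → 6
+2 pad (align 4)
@8: state [4B, align 4] → 12
+4 pad (align 8)
@16: target [8B, align 8] → 24
@24: vy [4B, align 4] → 28
@28: hp [1B, align 1] → 29
+3 pad (align 4)
@32: team [4B, align 4] → 36
+4 pad (align 8)
@40: id [8B, align 8] → 48
size 48, align 8
— Block2 —
@0: target [8B, align 8] → 8
@8: id [8B, align 8] → 16
@16: z [4B, align 4] → 20
@20: state [4B, align 4] → 24
@24: vy [4B, align 4] → 28
@28: team [4B, align 4] → 32
@32: y [2B, align 2] → 34
@34: hp [1B, align 1] → 35
+5 tail pad (align 8)
size 40, align 8
48 − 40 = 8

8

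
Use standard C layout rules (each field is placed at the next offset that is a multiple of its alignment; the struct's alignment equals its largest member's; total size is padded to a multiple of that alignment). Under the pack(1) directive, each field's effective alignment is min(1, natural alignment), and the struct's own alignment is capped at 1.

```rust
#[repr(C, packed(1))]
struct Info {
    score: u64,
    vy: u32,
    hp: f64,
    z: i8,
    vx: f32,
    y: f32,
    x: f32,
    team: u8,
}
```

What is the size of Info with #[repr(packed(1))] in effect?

34

0..8  score  (8B, 1-aligned)
8..12  vy  (4B, 1-aligned)
12..20  hp  (8B, 1-aligned)
20..21  z  (1B, 1-aligned)
21..25  vx  (4B, 1-aligned)
25..29  y  (4B, 1-aligned)
29..33  x  (4B, 1-aligned)
33..34  team  (1B, 1-aligned)
sizeof = 34, alignof = 1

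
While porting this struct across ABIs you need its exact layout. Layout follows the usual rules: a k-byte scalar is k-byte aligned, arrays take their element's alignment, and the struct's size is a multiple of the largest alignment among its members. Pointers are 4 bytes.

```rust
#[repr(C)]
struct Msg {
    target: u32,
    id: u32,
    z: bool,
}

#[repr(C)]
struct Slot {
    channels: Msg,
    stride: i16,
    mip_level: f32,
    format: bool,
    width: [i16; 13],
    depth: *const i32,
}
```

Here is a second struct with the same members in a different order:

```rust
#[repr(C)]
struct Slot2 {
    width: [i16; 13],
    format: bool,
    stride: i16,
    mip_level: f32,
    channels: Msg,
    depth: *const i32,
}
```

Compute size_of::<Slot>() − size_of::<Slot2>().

Msg: target at 0 (size 4, align 4) → ends 4; id at 4 (size 4, align 4) → ends 8; z at 8 (size 1, align 1) → ends 9; tail pad 3 to reach multiple of 4; total 12 bytes, alignment 4
channels at 0 (size 12, align 4) → ends 12
stride at 12 (size 2, align 2) → ends 14
pad 2 to align 4 for mip_level
mip_level at 16 (size 4, align 4) → ends 20
format at 20 (size 1, align 1) → ends 21
pad 1 to align 2 for width
width at 22 (size 26, align 2) → ends 48
depth at 48 (size 4, align 4) → ends 52
total 52 bytes, alignment 4
— Slot2 —
width at 0 (size 26, align 2) → ends 26
format at 26 (size 1, align 1) → ends 27
pad 1 to align 2 for stride
stride at 28 (size 2, align 2) → ends 30
pad 2 to align 4 for mip_level
mip_level at 32 (size 4, align 4) → ends 36
channels at 36 (size 12, align 4) → ends 48
depth at 48 (size 4, align 4) → ends 52
total 52 bytes, alignment 4
52 − 52 = 0

0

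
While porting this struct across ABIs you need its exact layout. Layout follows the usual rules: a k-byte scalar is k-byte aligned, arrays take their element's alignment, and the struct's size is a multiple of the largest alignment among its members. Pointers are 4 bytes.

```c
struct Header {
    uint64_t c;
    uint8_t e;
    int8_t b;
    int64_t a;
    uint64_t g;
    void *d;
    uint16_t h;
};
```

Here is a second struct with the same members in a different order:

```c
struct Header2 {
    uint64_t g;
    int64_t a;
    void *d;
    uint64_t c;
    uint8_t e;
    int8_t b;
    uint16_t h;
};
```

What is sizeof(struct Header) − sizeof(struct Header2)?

c at 0 (size 8, align 8) → ends 8
e at 8 (size 1, align 1) → ends 9
b at 9 (size 1, align 1) → ends 10
pad 6 to align 8 for a
a at 16 (size 8, align 8) → ends 24
g at 24 (size 8, align 8) → ends 32
d at 32 (size 4, align 4) → ends 36
h at 36 (size 2, align 2) → ends 38
tail pad 2 to reach multiple of 8
total 40 bytes, alignment 8
— Header2 —
g at 0 (size 8, align 8) → ends 8
a at 8 (size 8, align 8) → ends 16
d at 16 (size 4, align 4) → ends 20
pad 4 to align 8 for c
c at 24 (size 8, align 8) → ends 32
e at 32 (size 1, align 1) → ends 33
b at 33 (size 1, align 1) → ends 34
h at 34 (size 2, align 2) → ends 36
tail pad 4 to reach multiple of 8
total 40 bytes, alignment 8
40 − 40 = 0

0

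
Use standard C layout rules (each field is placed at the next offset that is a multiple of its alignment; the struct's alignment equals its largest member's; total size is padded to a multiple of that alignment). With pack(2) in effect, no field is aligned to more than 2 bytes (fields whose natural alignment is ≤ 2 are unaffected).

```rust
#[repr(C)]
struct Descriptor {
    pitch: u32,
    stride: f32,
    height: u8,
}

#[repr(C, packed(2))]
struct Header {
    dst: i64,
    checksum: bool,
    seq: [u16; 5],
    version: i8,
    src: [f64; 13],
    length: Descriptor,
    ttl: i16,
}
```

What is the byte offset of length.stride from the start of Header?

130

Descriptor: pitch at 0 (size 4, align 4) → ends 4; stride at 4 (size 4, align 4) → ends 8; height at 8 (size 1, align 1) → ends 9; tail pad 3 to reach multiple of 4; total 12 bytes, alignment 4
dst at 0 (size 8, align 2) → ends 8
checksum at 8 (size 1, align 1) → ends 9
pad 1 to align 2 for seq
seq at 10 (size 10, align 2) → ends 20
version at 20 (size 1, align 1) → ends 21
pad 1 to align 2 for src
src at 22 (size 104, align 2) → ends 126
length at 126 (size 12, align 2) → ends 138
within Descriptor: stride at 4
126 + 4 = 130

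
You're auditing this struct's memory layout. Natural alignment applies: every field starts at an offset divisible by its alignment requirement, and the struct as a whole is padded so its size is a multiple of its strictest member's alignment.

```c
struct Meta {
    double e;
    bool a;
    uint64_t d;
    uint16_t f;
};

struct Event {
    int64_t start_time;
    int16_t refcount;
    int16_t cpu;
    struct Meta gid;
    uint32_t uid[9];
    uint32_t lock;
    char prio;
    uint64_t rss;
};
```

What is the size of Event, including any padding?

104

Meta: @0: e [8B, align 8] → 8; @8: a [1B, align 1] → 9; +7 pad (align 8); @16: d [8B, align 8] → 24; @24: f [2B, align 2] → 26; +6 tail pad (align 8); size 32, align 8
@0: start_time [8B, align 8] → 8
@8: refcount [2B, align 2] → 10
@10: cpu [2B, align 2] → 12
+4 pad (align 8)
@16: gid [32B, align 8] → 48
@48: uid [36B, align 4] → 84
@84: lock [4B, align 4] → 88
@88: prio [1B, align 1] → 89
+7 pad (align 8)
@96: rss [8B, align 8] → 104
size 104, align 8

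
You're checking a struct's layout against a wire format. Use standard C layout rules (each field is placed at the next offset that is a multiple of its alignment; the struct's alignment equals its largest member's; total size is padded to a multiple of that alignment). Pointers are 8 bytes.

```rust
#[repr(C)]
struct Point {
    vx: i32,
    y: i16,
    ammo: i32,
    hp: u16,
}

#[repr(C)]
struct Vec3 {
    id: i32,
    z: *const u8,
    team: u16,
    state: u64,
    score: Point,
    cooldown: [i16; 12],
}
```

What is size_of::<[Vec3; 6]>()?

Point: 0..4  vx  (4B, 4-aligned); 4..6  y  (2B, 2-aligned); 6..8  -- padding (2B); 8..12  ammo  (4B, 4-aligned); 12..14  hp  (2B, 2-aligned); 14..16  -- tail padding (2B); sizeof = 16, alignof = 4
0..4  id  (4B, 4-aligned)
4..8  -- padding (4B)
8..16  z  (8B, 8-aligned)
16..18  team  (2B, 2-aligned)
18..24  -- padding (6B)
24..32  state  (8B, 8-aligned)
32..48  score  (16B, 4-aligned)
48..72  cooldown  (24B, 2-aligned)
sizeof = 72, alignof = 8
array of 6: 6 × 72 = 432

432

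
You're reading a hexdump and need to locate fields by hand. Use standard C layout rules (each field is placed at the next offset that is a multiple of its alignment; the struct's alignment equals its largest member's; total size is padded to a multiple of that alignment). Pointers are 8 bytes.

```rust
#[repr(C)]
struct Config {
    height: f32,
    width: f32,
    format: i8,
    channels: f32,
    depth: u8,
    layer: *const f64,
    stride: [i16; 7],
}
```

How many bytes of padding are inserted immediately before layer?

@0: height [4B, align 4] → 4
@4: width [4B, align 4] → 8
@8: format [1B, align 1] → 9
+3 pad (align 4)
@12: channels [4B, align 4] → 16
@16: depth [1B, align 1] → 17
+7 pad (align 8)
@24: layer [8B, align 8] → 32

7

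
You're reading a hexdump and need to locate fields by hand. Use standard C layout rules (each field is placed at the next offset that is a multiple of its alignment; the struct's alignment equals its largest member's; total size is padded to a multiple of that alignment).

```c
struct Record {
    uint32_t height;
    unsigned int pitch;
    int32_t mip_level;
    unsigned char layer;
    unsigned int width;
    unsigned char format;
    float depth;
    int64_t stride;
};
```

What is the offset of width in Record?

height at 0 (size 4, align 4) → ends 4
pitch at 4 (size 4, align 4) → ends 8
mip_level at 8 (size 4, align 4) → ends 12
layer at 12 (size 1, align 1) → ends 13
pad 3 to align 4 for width
width at 16 (size 4, align 4) → ends 20

16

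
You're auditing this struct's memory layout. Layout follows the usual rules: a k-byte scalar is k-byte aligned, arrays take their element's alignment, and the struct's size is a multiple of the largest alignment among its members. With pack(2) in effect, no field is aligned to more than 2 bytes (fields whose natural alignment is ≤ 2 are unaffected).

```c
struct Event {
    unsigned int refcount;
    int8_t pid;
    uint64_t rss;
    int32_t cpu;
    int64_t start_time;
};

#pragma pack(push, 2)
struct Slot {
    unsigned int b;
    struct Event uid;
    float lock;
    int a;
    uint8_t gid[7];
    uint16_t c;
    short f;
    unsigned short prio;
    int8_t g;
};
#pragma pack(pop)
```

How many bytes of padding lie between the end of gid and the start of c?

1

Event: @0: refcount [4B, align 4] → 4; @4: pid [1B, align 1] → 5; +3 pad (align 8); @8: rss [8B, align 8] → 16; @16: cpu [4B, align 4] → 20; +4 pad (align 8); @24: start_time [8B, align 8] → 32; size 32, align 8
@0: b [4B, align 2] → 4
@4: uid [32B, align 2] → 36
@36: lock [4B, align 2] → 40
@40: a [4B, align 2] → 44
@44: gid [7B, align 1] → 51
+1 pad (align 2)
@52: c [2B, align 2] → 54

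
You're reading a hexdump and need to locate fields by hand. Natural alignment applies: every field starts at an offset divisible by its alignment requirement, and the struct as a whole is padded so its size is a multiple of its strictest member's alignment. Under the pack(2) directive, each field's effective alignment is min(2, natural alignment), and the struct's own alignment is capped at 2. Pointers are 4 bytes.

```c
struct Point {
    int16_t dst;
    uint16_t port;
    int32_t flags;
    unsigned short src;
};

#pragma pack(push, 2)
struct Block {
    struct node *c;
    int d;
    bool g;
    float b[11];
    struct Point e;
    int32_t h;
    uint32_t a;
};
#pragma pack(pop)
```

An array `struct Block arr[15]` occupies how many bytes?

Point: 0..2  dst  (2B, 2-aligned); 2..4  port  (2B, 2-aligned); 4..8  flags  (4B, 4-aligned); 8..10  src  (2B, 2-aligned); 10..12  -- tail padding (2B); sizeof = 12, alignof = 4
0..4  c  (4B, 2-aligned)
4..8  d  (4B, 2-aligned)
8..9  g  (1B, 1-aligned)
9..10  -- padding (1B)
10..54  b  (44B, 2-aligned)
54..66  e  (12B, 2-aligned)
66..70  h  (4B, 2-aligned)
70..74  a  (4B, 2-aligned)
sizeof = 74, alignof = 2
array of 15: 15 × 74 = 1110

1110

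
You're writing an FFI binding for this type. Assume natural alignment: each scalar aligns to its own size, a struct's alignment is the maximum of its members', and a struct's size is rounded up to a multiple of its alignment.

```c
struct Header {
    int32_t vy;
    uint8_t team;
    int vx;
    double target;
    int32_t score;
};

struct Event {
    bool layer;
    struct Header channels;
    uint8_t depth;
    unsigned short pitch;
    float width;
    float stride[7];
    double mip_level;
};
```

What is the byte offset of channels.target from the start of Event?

Header: @0: vy [4B, align 4] → 4; @4: team [1B, align 1] → 5; +3 pad (align 4); @8: vx [4B, align 4] → 12; +4 pad (align 8); @16: target [8B, align 8] → 24; @24: score [4B, align 4] → 28; +4 tail pad (align 8); size 32, align 8
@0: layer [1B, align 1] → 1
+7 pad (align 8)
@8: channels [32B, align 8] → 40
within Header: target at 16
8 + 16 = 24

24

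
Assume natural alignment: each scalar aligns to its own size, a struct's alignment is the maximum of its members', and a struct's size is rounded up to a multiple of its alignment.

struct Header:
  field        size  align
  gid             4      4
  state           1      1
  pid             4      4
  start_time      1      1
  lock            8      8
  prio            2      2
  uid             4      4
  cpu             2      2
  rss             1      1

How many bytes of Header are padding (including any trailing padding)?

13

0..4  gid  (4B, 4-aligned)
4..5  state  (1B, 1-aligned)
5..8  -- padding (3B)
8..12  pid  (4B, 4-aligned)
12..13  start_time  (1B, 1-aligned)
13..16  -- padding (3B)
16..24  lock  (8B, 8-aligned)
24..26  prio  (2B, 2-aligned)
26..28  -- padding (2B)
28..32  uid  (4B, 4-aligned)
32..34  cpu  (2B, 2-aligned)
34..35  rss  (1B, 1-aligned)
35..40  -- tail padding (5B)
sizeof = 40, alignof = 8
data bytes 27, size 40 → padding 13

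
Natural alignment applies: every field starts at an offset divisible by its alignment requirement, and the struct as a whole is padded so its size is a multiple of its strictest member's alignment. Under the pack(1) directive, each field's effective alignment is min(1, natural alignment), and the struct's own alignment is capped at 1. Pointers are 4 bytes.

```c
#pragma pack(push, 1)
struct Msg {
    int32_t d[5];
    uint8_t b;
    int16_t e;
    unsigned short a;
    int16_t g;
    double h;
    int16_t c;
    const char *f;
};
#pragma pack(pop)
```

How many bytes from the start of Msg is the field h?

@0: d [20B, align 1] → 20
@20: b [1B, align 1] → 21
@21: e [2B, align 1] → 23
@23: a [2B, align 1] → 25
@25: g [2B, align 1] → 27
@27: h [8B, align 1] → 35

27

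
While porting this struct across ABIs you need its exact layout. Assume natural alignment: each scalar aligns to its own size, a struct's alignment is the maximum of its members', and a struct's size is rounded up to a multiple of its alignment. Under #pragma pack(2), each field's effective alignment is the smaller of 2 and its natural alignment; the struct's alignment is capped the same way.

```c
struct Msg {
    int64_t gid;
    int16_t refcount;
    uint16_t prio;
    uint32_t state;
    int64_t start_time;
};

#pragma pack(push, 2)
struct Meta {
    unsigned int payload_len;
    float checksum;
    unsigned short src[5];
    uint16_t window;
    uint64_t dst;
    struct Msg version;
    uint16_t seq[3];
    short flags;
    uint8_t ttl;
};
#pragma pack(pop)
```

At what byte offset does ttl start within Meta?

Msg: 0..8  gid  (8B, 8-aligned); 8..10  refcount  (2B, 2-aligned); 10..12  prio  (2B, 2-aligned); 12..16  state  (4B, 4-aligned); 16..24  start_time  (8B, 8-aligned); sizeof = 24, alignof = 8
0..4  payload_len  (4B, 2-aligned)
4..8  checksum  (4B, 2-aligned)
8..18  src  (10B, 2-aligned)
18..20  window  (2B, 2-aligned)
20..28  dst  (8B, 2-aligned)
28..52  version  (24B, 2-aligned)
52..58  seq  (6B, 2-aligned)
58..60  flags  (2B, 2-aligned)
60..61  ttl  (1B, 1-aligned)

60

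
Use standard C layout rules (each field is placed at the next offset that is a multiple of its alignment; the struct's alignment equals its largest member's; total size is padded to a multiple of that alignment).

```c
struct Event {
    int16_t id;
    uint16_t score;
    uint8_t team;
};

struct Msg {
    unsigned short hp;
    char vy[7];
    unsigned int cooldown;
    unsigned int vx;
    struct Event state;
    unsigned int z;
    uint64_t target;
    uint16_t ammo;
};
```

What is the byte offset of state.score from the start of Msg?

22

Event: @0: id [2B, align 2] → 2; @2: score [2B, align 2] → 4; @4: team [1B, align 1] → 5; +1 tail pad (align 2); size 6, align 2
@0: hp [2B, align 2] → 2
@2: vy [7B, align 1] → 9
+3 pad (align 4)
@12: cooldown [4B, align 4] → 16
@16: vx [4B, align 4] → 20
@20: state [6B, align 2] → 26
within Event: score at 2
20 + 2 = 22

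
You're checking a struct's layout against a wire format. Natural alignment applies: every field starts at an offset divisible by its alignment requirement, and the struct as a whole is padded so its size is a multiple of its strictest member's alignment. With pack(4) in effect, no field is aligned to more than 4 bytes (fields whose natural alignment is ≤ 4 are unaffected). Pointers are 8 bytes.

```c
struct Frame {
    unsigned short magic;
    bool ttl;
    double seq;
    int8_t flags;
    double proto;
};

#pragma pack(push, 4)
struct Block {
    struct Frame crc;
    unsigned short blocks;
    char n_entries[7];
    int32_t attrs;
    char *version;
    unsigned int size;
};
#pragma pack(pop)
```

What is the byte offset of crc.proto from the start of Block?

24

Frame: @0: magic [2B, align 2] → 2; @2: ttl [1B, align 1] → 3; +5 pad (align 8); @8: seq [8B, align 8] → 16; @16: flags [1B, align 1] → 17; +7 pad (align 8); @24: proto [8B, align 8] → 32; size 32, align 8
@0: crc [32B, align 4] → 32
within Frame: proto at 24
0 + 24 = 24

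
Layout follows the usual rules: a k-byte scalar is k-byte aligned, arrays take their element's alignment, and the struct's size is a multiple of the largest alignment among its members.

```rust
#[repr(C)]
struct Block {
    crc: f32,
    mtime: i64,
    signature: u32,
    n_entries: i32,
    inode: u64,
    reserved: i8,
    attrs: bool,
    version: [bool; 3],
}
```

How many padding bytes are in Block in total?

7

0..4  crc  (4B, 4-aligned)
4..8  -- padding (4B)
8..16  mtime  (8B, 8-aligned)
16..20  signature  (4B, 4-aligned)
20..24  n_entries  (4B, 4-aligned)
24..32  inode  (8B, 8-aligned)
32..33  reserved  (1B, 1-aligned)
33..34  attrs  (1B, 1-aligned)
34..37  version  (3B, 1-aligned)
37..40  -- tail padding (3B)
sizeof = 40, alignof = 8
data bytes 33, size 40 → padding 7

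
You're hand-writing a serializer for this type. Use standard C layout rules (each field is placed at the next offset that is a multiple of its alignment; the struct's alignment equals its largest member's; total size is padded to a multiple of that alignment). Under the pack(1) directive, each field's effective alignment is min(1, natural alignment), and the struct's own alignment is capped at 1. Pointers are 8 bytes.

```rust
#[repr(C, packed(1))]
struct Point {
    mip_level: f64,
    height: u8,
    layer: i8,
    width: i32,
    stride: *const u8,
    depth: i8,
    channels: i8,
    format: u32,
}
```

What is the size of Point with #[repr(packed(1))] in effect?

mip_level at 0 (size 8, align 1) → ends 8
height at 8 (size 1, align 1) → ends 9
layer at 9 (size 1, align 1) → ends 10
width at 10 (size 4, align 1) → ends 14
stride at 14 (size 8, align 1) → ends 22
depth at 22 (size 1, align 1) → ends 23
channels at 23 (size 1, align 1) → ends 24
format at 24 (size 4, align 1) → ends 28
total 28 bytes, alignment 1

28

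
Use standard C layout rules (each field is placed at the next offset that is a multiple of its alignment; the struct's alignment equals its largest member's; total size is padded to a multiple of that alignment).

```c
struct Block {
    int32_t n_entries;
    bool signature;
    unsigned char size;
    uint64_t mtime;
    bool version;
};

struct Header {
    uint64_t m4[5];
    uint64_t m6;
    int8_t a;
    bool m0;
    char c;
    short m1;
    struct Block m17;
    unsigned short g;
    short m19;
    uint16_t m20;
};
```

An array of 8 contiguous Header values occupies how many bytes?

704

Block: n_entries at 0 (size 4, align 4) → ends 4; signature at 4 (size 1, align 1) → ends 5; size at 5 (size 1, align 1) → ends 6; pad 2 to align 8 for mtime; mtime at 8 (size 8, align 8) → ends 16; version at 16 (size 1, align 1) → ends 17; tail pad 7 to reach multiple of 8; total 24 bytes, alignment 8
m4 at 0 (size 40, align 8) → ends 40
m6 at 40 (size 8, align 8) → ends 48
a at 48 (size 1, align 1) → ends 49
m0 at 49 (size 1, align 1) → ends 50
c at 50 (size 1, align 1) → ends 51
pad 1 to align 2 for m1
m1 at 52 (size 2, align 2) → ends 54
pad 2 to align 8 for m17
m17 at 56 (size 24, align 8) → ends 80
g at 80 (size 2, align 2) → ends 82
m19 at 82 (size 2, align 2) → ends 84
m20 at 84 (size 2, align 2) → ends 86
tail pad 2 to reach multiple of 8
total 88 bytes, alignment 8
array of 8: 8 × 88 = 704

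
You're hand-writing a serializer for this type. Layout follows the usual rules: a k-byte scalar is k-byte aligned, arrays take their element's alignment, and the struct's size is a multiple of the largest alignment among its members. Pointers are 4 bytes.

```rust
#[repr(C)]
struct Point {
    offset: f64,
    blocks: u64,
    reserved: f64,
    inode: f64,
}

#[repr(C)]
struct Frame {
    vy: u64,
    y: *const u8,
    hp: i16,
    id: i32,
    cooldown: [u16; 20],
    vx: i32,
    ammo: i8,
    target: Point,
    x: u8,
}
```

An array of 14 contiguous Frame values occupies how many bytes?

1568

Point: @0: offset [8B, align 8] → 8; @8: blocks [8B, align 8] → 16; @16: reserved [8B, align 8] → 24; @24: inode [8B, align 8] → 32; size 32, align 8
@0: vy [8B, align 8] → 8
@8: y [4B, align 4] → 12
@12: hp [2B, align 2] → 14
+2 pad (align 4)
@16: id [4B, align 4] → 20
@20: cooldown [40B, align 2] → 60
@60: vx [4B, align 4] → 64
@64: ammo [1B, align 1] → 65
+7 pad (align 8)
@72: target [32B, align 8] → 104
@104: x [1B, align 1] → 105
+7 tail pad (align 8)
size 112, align 8
array of 14: 14 × 112 = 1568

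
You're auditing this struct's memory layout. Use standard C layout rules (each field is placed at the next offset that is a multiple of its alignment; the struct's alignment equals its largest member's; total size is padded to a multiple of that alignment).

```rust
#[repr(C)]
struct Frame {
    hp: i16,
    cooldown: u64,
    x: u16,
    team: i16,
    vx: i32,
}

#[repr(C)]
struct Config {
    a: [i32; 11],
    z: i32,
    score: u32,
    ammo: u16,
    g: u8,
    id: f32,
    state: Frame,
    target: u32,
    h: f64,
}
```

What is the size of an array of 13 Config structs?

Frame: hp at 0 (size 2, align 2) → ends 2; pad 6 to align 8 for cooldown; cooldown at 8 (size 8, align 8) → ends 16; x at 16 (size 2, align 2) → ends 18; team at 18 (size 2, align 2) → ends 20; vx at 20 (size 4, align 4) → ends 24; total 24 bytes, alignment 8
a at 0 (size 44, align 4) → ends 44
z at 44 (size 4, align 4) → ends 48
score at 48 (size 4, align 4) → ends 52
ammo at 52 (size 2, align 2) → ends 54
g at 54 (size 1, align 1) → ends 55
pad 1 to align 4 for id
id at 56 (size 4, align 4) → ends 60
pad 4 to align 8 for state
state at 64 (size 24, align 8) → ends 88
target at 88 (size 4, align 4) → ends 92
pad 4 to align 8 for h
h at 96 (size 8, align 8) → ends 104
total 104 bytes, alignment 8
array of 13: 13 × 104 = 1352

1352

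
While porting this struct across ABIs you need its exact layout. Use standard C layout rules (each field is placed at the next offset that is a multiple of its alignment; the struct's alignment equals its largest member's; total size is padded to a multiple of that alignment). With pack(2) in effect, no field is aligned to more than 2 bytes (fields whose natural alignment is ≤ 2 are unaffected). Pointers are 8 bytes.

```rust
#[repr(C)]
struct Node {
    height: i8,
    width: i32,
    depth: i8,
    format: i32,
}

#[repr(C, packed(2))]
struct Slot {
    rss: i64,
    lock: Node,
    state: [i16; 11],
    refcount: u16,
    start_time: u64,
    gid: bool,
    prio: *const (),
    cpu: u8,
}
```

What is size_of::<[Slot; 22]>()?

1496

Node: 0..1  height  (1B, 1-aligned); 1..4  -- padding (3B); 4..8  width  (4B, 4-aligned); 8..9  depth  (1B, 1-aligned); 9..12  -- padding (3B); 12..16  format  (4B, 4-aligned); sizeof = 16, alignof = 4
0..8  rss  (8B, 2-aligned)
8..24  lock  (16B, 2-aligned)
24..46  state  (22B, 2-aligned)
46..48  refcount  (2B, 2-aligned)
48..56  start_time  (8B, 2-aligned)
56..57  gid  (1B, 1-aligned)
57..58  -- padding (1B)
58..66  prio  (8B, 2-aligned)
66..67  cpu  (1B, 1-aligned)
67..68  -- tail padding (1B)
sizeof = 68, alignof = 2
array of 22: 22 × 68 = 1496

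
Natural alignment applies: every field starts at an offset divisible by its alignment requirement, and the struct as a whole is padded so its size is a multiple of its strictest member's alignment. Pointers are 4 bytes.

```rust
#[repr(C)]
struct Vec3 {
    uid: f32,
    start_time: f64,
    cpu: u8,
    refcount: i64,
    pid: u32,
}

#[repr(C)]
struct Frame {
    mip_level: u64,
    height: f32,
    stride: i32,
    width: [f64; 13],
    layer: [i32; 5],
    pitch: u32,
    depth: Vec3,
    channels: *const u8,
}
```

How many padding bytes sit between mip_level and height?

Vec3: 0..4  uid  (4B, 4-aligned); 4..8  -- padding (4B); 8..16  start_time  (8B, 8-aligned); 16..17  cpu  (1B, 1-aligned); 17..24  -- padding (7B); 24..32  refcount  (8B, 8-aligned); 32..36  pid  (4B, 4-aligned); 36..40  -- tail padding (4B); sizeof = 40, alignof = 8
0..8  mip_level  (8B, 8-aligned)
8..12  height  (4B, 4-aligned)

0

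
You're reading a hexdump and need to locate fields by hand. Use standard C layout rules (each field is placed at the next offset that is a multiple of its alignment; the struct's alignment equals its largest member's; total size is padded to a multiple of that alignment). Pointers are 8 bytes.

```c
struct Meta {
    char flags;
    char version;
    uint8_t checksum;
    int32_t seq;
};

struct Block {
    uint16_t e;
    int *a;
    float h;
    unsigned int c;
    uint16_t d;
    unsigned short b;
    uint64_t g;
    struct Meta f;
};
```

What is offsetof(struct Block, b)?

Meta: 0..1  flags  (1B, 1-aligned); 1..2  version  (1B, 1-aligned); 2..3  checksum  (1B, 1-aligned); 3..4  -- padding (1B); 4..8  seq  (4B, 4-aligned); sizeof = 8, alignof = 4
0..2  e  (2B, 2-aligned)
2..8  -- padding (6B)
8..16  a  (8B, 8-aligned)
16..20  h  (4B, 4-aligned)
20..24  c  (4B, 4-aligned)
24..26  d  (2B, 2-aligned)
26..28  b  (2B, 2-aligned)

26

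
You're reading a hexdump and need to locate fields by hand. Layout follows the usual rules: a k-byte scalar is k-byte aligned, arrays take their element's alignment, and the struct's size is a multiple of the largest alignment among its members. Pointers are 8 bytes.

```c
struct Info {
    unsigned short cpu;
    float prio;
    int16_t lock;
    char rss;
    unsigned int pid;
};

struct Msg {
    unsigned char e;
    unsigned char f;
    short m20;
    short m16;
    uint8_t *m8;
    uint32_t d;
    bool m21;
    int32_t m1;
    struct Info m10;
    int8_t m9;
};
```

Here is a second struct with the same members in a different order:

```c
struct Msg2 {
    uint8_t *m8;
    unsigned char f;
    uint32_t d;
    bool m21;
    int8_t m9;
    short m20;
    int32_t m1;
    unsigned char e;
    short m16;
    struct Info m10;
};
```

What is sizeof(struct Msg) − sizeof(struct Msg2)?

Info: 0..2  cpu  (2B, 2-aligned); 2..4  -- padding (2B); 4..8  prio  (4B, 4-aligned); 8..10  lock  (2B, 2-aligned); 10..11  rss  (1B, 1-aligned); 11..12  -- padding (1B); 12..16  pid  (4B, 4-aligned); sizeof = 16, alignof = 4
0..1  e  (1B, 1-aligned)
1..2  f  (1B, 1-aligned)
2..4  m20  (2B, 2-aligned)
4..6  m16  (2B, 2-aligned)
6..8  -- padding (2B)
8..16  m8  (8B, 8-aligned)
16..20  d  (4B, 4-aligned)
20..21  m21  (1B, 1-aligned)
21..24  -- padding (3B)
24..28  m1  (4B, 4-aligned)
28..44  m10  (16B, 4-aligned)
44..45  m9  (1B, 1-aligned)
45..48  -- tail padding (3B)
sizeof = 48, alignof = 8
— Msg2 —
0..8  m8  (8B, 8-aligned)
8..9  f  (1B, 1-aligned)
9..12  -- padding (3B)
12..16  d  (4B, 4-aligned)
16..17  m21  (1B, 1-aligned)
17..18  m9  (1B, 1-aligned)
18..20  m20  (2B, 2-aligned)
20..24  m1  (4B, 4-aligned)
24..25  e  (1B, 1-aligned)
25..26  -- padding (1B)
26..28  m16  (2B, 2-aligned)
28..44  m10  (16B, 4-aligned)
44..48  -- tail padding (4B)
sizeof = 48, alignof = 8
48 − 48 = 0

0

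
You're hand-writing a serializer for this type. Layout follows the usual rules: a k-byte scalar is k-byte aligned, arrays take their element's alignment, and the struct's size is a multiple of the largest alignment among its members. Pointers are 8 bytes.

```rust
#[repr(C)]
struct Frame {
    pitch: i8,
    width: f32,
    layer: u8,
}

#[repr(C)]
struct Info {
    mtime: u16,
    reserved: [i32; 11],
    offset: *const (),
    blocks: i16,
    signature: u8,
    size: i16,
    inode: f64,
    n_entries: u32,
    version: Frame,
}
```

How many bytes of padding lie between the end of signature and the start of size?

1

Frame: pitch at 0 (size 1, align 1) → ends 1; pad 3 to align 4 for width; width at 4 (size 4, align 4) → ends 8; layer at 8 (size 1, align 1) → ends 9; tail pad 3 to reach multiple of 4; total 12 bytes, alignment 4
mtime at 0 (size 2, align 2) → ends 2
pad 2 to align 4 for reserved
reserved at 4 (size 44, align 4) → ends 48
offset at 48 (size 8, align 8) → ends 56
blocks at 56 (size 2, align 2) → ends 58
signature at 58 (size 1, align 1) → ends 59
pad 1 to align 2 for size
size at 60 (size 2, align 2) → ends 62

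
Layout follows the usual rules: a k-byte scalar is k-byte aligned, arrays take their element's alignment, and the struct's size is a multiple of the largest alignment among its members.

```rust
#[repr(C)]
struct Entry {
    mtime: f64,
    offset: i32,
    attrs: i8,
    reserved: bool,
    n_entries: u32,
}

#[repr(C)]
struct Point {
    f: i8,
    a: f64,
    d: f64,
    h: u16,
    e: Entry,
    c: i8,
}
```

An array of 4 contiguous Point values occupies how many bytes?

256

Entry: @0: mtime [8B, align 8] → 8; @8: offset [4B, align 4] → 12; @12: attrs [1B, align 1] → 13; @13: reserved [1B, align 1] → 14; +2 pad (align 4); @16: n_entries [4B, align 4] → 20; +4 tail pad (align 8); size 24, align 8
@0: f [1B, align 1] → 1
+7 pad (align 8)
@8: a [8B, align 8] → 16
@16: d [8B, align 8] → 24
@24: h [2B, align 2] → 26
+6 pad (align 8)
@32: e [24B, align 8] → 56
@56: c [1B, align 1] → 57
+7 tail pad (align 8)
size 64, align 8
array of 4: 4 × 64 = 256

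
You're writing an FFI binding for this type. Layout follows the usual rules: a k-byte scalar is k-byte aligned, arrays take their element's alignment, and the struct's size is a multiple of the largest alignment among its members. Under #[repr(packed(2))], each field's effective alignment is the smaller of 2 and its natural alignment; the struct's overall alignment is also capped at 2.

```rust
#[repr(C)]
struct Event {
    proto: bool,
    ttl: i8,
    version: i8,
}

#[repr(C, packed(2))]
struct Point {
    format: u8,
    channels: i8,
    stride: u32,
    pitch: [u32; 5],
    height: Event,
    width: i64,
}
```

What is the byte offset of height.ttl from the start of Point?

Event: 0..1  proto  (1B, 1-aligned); 1..2  ttl  (1B, 1-aligned); 2..3  version  (1B, 1-aligned); sizeof = 3, alignof = 1
0..1  format  (1B, 1-aligned)
1..2  channels  (1B, 1-aligned)
2..6  stride  (4B, 2-aligned)
6..26  pitch  (20B, 2-aligned)
26..29  height  (3B, 1-aligned)
within Event: ttl at 1
26 + 1 = 27

27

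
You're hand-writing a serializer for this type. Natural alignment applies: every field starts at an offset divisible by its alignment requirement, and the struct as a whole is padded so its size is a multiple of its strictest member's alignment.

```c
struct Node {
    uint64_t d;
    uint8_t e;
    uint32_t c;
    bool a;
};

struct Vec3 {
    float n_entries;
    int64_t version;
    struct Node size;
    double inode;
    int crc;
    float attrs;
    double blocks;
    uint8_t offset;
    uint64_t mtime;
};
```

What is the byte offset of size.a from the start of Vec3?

32

Node: @0: d [8B, align 8] → 8; @8: e [1B, align 1] → 9; +3 pad (align 4); @12: c [4B, align 4] → 16; @16: a [1B, align 1] → 17; +7 tail pad (align 8); size 24, align 8
@0: n_entries [4B, align 4] → 4
+4 pad (align 8)
@8: version [8B, align 8] → 16
@16: size [24B, align 8] → 40
within Node: a at 16
16 + 16 = 32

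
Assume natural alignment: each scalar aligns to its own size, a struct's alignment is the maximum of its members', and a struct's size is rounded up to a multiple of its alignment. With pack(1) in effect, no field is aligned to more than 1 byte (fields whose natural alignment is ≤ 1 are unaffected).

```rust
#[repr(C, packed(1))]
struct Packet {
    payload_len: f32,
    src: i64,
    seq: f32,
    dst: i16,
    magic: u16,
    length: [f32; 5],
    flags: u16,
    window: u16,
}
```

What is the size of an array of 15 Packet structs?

payload_len at 0 (size 4, align 1) → ends 4
src at 4 (size 8, align 1) → ends 12
seq at 12 (size 4, align 1) → ends 16
dst at 16 (size 2, align 1) → ends 18
magic at 18 (size 2, align 1) → ends 20
length at 20 (size 20, align 1) → ends 40
flags at 40 (size 2, align 1) → ends 42
window at 42 (size 2, align 1) → ends 44
total 44 bytes, alignment 1
array of 15: 15 × 44 = 660

660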